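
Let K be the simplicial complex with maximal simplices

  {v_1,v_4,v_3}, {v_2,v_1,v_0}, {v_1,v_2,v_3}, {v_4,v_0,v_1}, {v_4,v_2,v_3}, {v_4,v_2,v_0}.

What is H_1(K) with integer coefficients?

H_1 ≅ 0.

Take the total order v_0 < v_1 < v_2 < v_3 < v_4 on the vertex set. Then K (dimension 2) consists of the simplices:

  0-simplices (5): [v_0], [v_1], [v_2], [v_3], [v_4]
  1-simplices (9): [v_0,v_1], [v_0,v_2], [v_0,v_4], [v_1,v_2], [v_1,v_3], [v_1,v_4], [v_2,v_3], [v_2,v_4], [v_3,v_4]
  2-simplices (6): [v_0,v_1,v_2], [v_0,v_1,v_4], [v_0,v_2,v_4], [v_1,v_2,v_3], [v_1,v_3,v_4], [v_2,v_3,v_4]

giving chain groups C_0 ≅ Z^5, C_1 ≅ Z^9, C_2 ≅ Z^6.

Boundary ∂_1: C_1 → C_0 sends each edge [p,q] (with p < q) to q − p. For instance
  ∂[v_1,v_4] = [v_4] − [v_1].
This gives a 5×9 integer matrix of rank 4; reducing to Smith normal form yields diagonal entries (1,1,1,1).

Boundary ∂_2: C_2 → C_1 sends each 2-simplex [p,q,r] to [q,r] − [p,r] + [p,q]. For instance
  ∂[v_0,v_1,v_2] = [v_1,v_2] − [v_0,v_2] + [v_0,v_1],
  ∂[v_2,v_3,v_4] = [v_3,v_4] − [v_2,v_4] + [v_2,v_3].
The resulting 9×6 matrix has rank 5, and its Smith normal form has invariant factors (1,1,1,1,1).

Computing H_k = (kernel of ∂_k) / (image of ∂_{k+1}):

  H_1: rank ker ∂_1 − rank ∂_2 = (9 − 4) − 5 = 0, and the invariant factors of ∂_2 are all 1, so H_1 ≅ 0.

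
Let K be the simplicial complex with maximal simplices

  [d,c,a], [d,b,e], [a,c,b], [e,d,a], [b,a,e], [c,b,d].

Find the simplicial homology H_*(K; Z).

Fix the vertex order a < b < c < d < e and write every simplex with vertices in increasing order. Then dim K = 2 and the simplices of K are:

  0-simplices (5): a, b, c, d, e
  1-simplices (9): ab, ac, ad, ae, bc, bd, be, cd, de
  2-simplices (6): abc, abe, acd, ade, bcd, bde

giving chain groups C_0 ≅ Z^5, C_1 ≅ Z^9, C_2 ≅ Z^6.

The boundary map ∂_1: C_1 → C_0 sends each edge [p,q] (with p < q) to q − p. For instance
  ∂ac = c − a.
The 5×9 boundary matrix has rank 4 and Smith normal form diag(1,1,1,1).

Boundary ∂_2: C_2 → C_1 maps a triangle to the signed sum of its edges. For instance
  ∂bde = de − be + bd,
  ∂abc = bc − ac + ab.
The 9×6 boundary matrix has rank 5 and Smith normal form diag(1,1,1,1,1).

Now H_k = ker ∂_k / im ∂_{k+1}, so:

  H_0: rank C_0 − rank ∂_1 = 5 − 4 = 1, and the invariant factors of ∂_1 are all 1, so H_0 ≅ Z.
  H_1: rank ker ∂_1 − rank ∂_2 = (9 − 4) − 5 = 0, and the invariant factors of ∂_2 are all 1, so H_1 ≅ 0.
  H_2: rank ker ∂_2 − rank ∂_3 = (6 − 5) − 0 = 1, and there is no ∂_3, so H_2 ≅ Z.

H_0 ≅ Z,  H_1 = 0,  H_2 ≅ Z.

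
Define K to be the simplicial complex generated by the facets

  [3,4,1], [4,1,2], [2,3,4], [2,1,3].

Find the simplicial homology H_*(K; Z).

Order the vertices as 1 < 2 < 3 < 4. Listing each simplex with vertices in this order, K has dimension 2 with simplices:

  0-simplices (4): [1], [2], [3], [4]
  1-simplices (6): [1,2], [1,3], [1,4], [2,3], [2,4], [3,4]
  2-simplices (4): [1,2,3], [1,2,4], [1,3,4], [2,3,4]

so the chain groups are C_0 ≅ Z^4, C_1 ≅ Z^6, C_2 ≅ Z^4.

The boundary map ∂_1: C_1 → C_0 sends each edge [p,q] (with p < q) to q − p.
The 4×6 boundary matrix has rank 3 and Smith normal form diag(1,1,1).

∂_2: C_2 → C_1 sends each 2-simplex [p,q,r] to [q,r] − [p,r] + [p,q]. For instance
  ∂[2,3,4] = [3,4] − [2,4] + [2,3],
  ∂[1,2,4] = [2,4] − [1,4] + [1,2].
This gives a 6×4 integer matrix of rank 3; reducing to Smith normal form yields diagonal entries (1,1,1).

Computing H_k = (kernel of ∂_k) / (image of ∂_{k+1}):

  H_0: rank C_0 − rank ∂_1 = 4 − 3 = 1, and the invariant factors of ∂_1 are all 1, so H_0 ≅ Z.
  H_1: rank ker ∂_1 − rank ∂_2 = (6 − 3) − 3 = 0, and the invariant factors of ∂_2 are all 1, so H_1 ≅ 0.
  H_2: rank ker ∂_2 − rank ∂_3 = (4 − 3) − 0 = 1, and there is no ∂_3, so H_2 ≅ Z.

H_0 ≅ Z,  H_1 = 0,  H_2 ≅ Z.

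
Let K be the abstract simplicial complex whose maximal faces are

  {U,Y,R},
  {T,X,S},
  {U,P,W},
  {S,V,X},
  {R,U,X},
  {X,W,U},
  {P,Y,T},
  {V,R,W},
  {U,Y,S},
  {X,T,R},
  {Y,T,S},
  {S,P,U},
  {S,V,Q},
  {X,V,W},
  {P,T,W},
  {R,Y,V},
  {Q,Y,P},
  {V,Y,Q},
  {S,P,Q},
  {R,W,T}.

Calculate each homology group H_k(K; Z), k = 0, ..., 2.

Order the vertices as P < Q < R < S < T < U < V < W < X < Y. Listing each simplex with vertices in this order, K has dimension 2 with simplices:

  0-simplices (10): P, Q, R, S, T, U, V, W, X, Y
  1-simplices (30): PQ, PS, PT, PU, PW, PY, QS, QV, QY, RT, RU, RV, RW, RX, RY, ST, SU, SV, SX, SY, TW, TX, TY, UW, UX, UY, VW, VX, VY, WX
  2-simplices (20): PQS, PQY, PSU, PTW, PTY, PUW, QSV, QVY, RTW, RTX, RUX, RUY, RVW, RVY, STX, STY, SUY, SVX, UWX, VWX

so the chain groups are C_0 ≅ Z^10, C_1 ≅ Z^30, C_2 ≅ Z^20.

∂_1: C_1 → C_0 sends each edge [p,q] (with p < q) to q − p. For instance
  ∂TY = Y − T.
As a 10×30 matrix over Z this has rank 9, with invariant factors (1,1,1,1,1,1,1,1,1).

∂_2: C_2 → C_1 acts by ∂[p,q,r] = [q,r] − [p,r] + [p,q]. For instance
  ∂QSV = SV − QV + QS,
  ∂SVX = VX − SX + SV.
The resulting 30×20 matrix has rank 20, and its Smith normal form has invariant factors (1,1,1,1,1,1,1,1,1,1,1,1,1,1,1,1,1,1,1,2).

Computing H_k = (kernel of ∂_k) / (image of ∂_{k+1}):

  H_0: rank C_0 − rank ∂_1 = 10 − 9 = 1, and the invariant factors of ∂_1 are all 1, so H_0 = Z.
  H_1: rank ker ∂_1 − rank ∂_2 = (30 − 9) − 20 = 1, and ∂_2 has invariant factor 2 > 1, so H_1 = Z ⊕ Z/2.
  H_2: rank ker ∂_2 − rank ∂_3 = (20 − 20) − 0 = 0, and there is no ∂_3, so H_2 = 0.

As a check, the Euler characteristic is 10 − 30 + 20 = 0, which agrees with 1 − 1 + 0 = 0.

H_0 = Z,  H_1 = Z ⊕ Z/2,  H_2 = 0.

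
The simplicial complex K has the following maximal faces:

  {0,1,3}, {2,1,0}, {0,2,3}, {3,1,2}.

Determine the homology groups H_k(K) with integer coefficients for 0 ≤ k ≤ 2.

Order the vertices as 0 < 1 < 2 < 3. Listing each simplex with vertices in this order, K has dimension 2 with simplices:

  0-simplices (4): [0], [1], [2], [3]
  1-simplices (6): [0,1], [0,2], [0,3], [1,2], [1,3], [2,3]
  2-simplices (4): [0,1,2], [0,1,3], [0,2,3], [1,2,3]

so the chain groups are C_0 ≅ Z^4, C_1 ≅ Z^6, C_2 ≅ Z^4.

Boundary ∂_1: C_1 → C_0 sends each edge [p,q] (with p < q) to q − p. For instance
  ∂[1,2] = [2] − [1].
The resulting 4×6 matrix has rank 3, and its Smith normal form has invariant factors (1,1,1).

Boundary ∂_2: C_2 → C_1 acts by ∂[p,q,r] = [q,r] − [p,r] + [p,q]. For instance
  ∂[0,1,3] = [1,3] − [0,3] + [0,1],
  ∂[0,1,2] = [1,2] − [0,2] + [0,1].
As a 6×4 matrix over Z this has rank 3, with invariant factors (1,1,1).

Computing H_k = (kernel of ∂_k) / (image of ∂_{k+1}):

  H_0: rank C_0 − rank ∂_1 = 4 − 3 = 1, and the invariant factors of ∂_1 are all 1, so H_0 ≅ Z.
  H_1: rank ker ∂_1 − rank ∂_2 = (6 − 3) − 3 = 0, and the invariant factors of ∂_2 are all 1, so H_1 ≅ 0.
  H_2: rank ker ∂_2 − rank ∂_3 = (4 − 3) − 0 = 1, and there is no ∂_3, so H_2 ≅ Z.

H_0 ≅ Z,  H_1 = 0,  H_2 ≅ Z.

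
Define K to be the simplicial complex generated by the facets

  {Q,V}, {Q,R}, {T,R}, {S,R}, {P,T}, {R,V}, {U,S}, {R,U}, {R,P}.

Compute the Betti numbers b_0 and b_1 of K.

b_0 = 1, b_1 = 3.

Take the total order P < Q < R < S < T < U < V on the vertex set. Then K (dimension 1) consists of the simplices:

  0-simplices (7): P, Q, R, S, T, U, V
  1-simplices (9): PR, PT, QR, QV, RS, RT, RU, RV, SU

so the chain groups are C_0 ≅ Z^7, C_1 ≅ Z^9.

Boundary ∂_1: C_1 → C_0 sends each edge [p,q] (with p < q) to q − p. For instance
  ∂PR = R − P.
As a 7×9 matrix over Z this has rank 6, with invariant factors (1,1,1,1,1,1).

From H_k ≅ ker(∂_k) / im(∂_{k+1}) we obtain:

  H_0: rank C_0 − rank ∂_1 = 7 − 6 = 1, and the invariant factors of ∂_1 are all 1, so H_0 ≅ Z.
  H_1: rank ker ∂_1 − rank ∂_2 = (9 − 6) − 0 = 3, and there is no ∂_2, so H_1 ≅ Z^3.

Hence the Betti numbers are b_0 = 1, b_1 = 3.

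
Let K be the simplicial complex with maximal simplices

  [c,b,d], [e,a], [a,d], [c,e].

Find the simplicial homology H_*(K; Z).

H_0 ≅ Z,  H_1 ≅ Z,  H_2 = 0.

Take the total order a < b < c < d < e on the vertex set. Then K (dimension 2) consists of the simplices:

  0-simplices (5): a, b, c, d, e
  1-simplices (6): ad, ae, bc, bd, cd, ce
  2-simplices (1): bcd

Hence C_0 ≅ Z^5, C_1 ≅ Z^6, C_2 ≅ Z^1.

The boundary map ∂_1: C_1 → C_0 maps an edge to its endpoints' difference, ∂[p,q] = q − p. For instance
  ∂cd = d − c.
This gives a 5×6 integer matrix of rank 4; reducing to Smith normal form yields diagonal entries (1,1,1,1).

The boundary map ∂_2: C_2 → C_1 sends each 2-simplex [p,q,r] to [q,r] − [p,r] + [p,q]. For instance
  ∂bcd = cd − bd + bc.
The 6×1 boundary matrix has rank 1 and Smith normal form diag(1).

Now H_k = ker ∂_k / im ∂_{k+1}, so:

  H_0: rank C_0 − rank ∂_1 = 5 − 4 = 1, and the invariant factors of ∂_1 are all 1, so H_0 = Z.
  H_1: rank ker ∂_1 − rank ∂_2 = (6 − 4) − 1 = 1, and the invariant factors of ∂_2 are all 1, so H_1 = Z.
  H_2: rank ker ∂_2 − rank ∂_3 = (1 − 1) − 0 = 0, and there is no ∂_3, so H_2 = 0.

As a check, the Euler characteristic is 5 − 6 + 1 = 0, which agrees with 1 − 1 + 0 = 0.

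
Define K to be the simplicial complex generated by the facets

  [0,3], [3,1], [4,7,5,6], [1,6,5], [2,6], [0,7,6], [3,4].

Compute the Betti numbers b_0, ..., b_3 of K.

We work with the vertex ordering 0 < 1 < 2 < 3 < 4 < 5 < 6 < 7. The simplices of K, each written with vertices in increasing order, are:

  0-simplices (8): [0], [1], [2], [3], [4], [5], [6], [7]
  1-simplices (14): [0,3], [0,6], [0,7], [1,3], [1,5], [1,6], [2,6], [3,4], [4,5], [4,6], [4,7], [5,6], [5,7], [6,7]
  2-simplices (6): [0,6,7], [1,5,6], [4,5,6], [4,5,7], [4,6,7], [5,6,7]
  3-simplices (1): [4,5,6,7]

so the chain groups are C_0 ≅ Z^8, C_1 ≅ Z^14, C_2 ≅ Z^6, C_3 ≅ Z^1.

The boundary map ∂_1: C_1 → C_0 maps an edge to its endpoints' difference, ∂[p,q] = q − p. For instance
  ∂[5,7] = [7] − [5].
The resulting 8×14 matrix has rank 7, and its Smith normal form has invariant factors (1,1,1,1,1,1,1).

Boundary ∂_2: C_2 → C_1 sends each 2-simplex [p,q,r] to [q,r] − [p,r] + [p,q]. For instance
  ∂[0,6,7] = [6,7] − [0,7] + [0,6],
  ∂[5,6,7] = [6,7] − [5,7] + [5,6].
As a 14×6 matrix over Z this has rank 5, with invariant factors (1,1,1,1,1).

The boundary map ∂_3: C_3 → C_2 sends each 3-simplex σ to the alternating sum Σ_i (−1)^i (σ with its i-th vertex removed). For instance
  ∂[4,5,6,7] = [5,6,7] − [4,6,7] + [4,5,7] − [4,5,6].
As a 6×1 matrix over Z this has rank 1, with invariant factors (1).

Computing H_k = (kernel of ∂_k) / (image of ∂_{k+1}):

  H_0: rank C_0 − rank ∂_1 = 8 − 7 = 1, and the invariant factors of ∂_1 are all 1, so H_0 = Z.
  H_1: rank ker ∂_1 − rank ∂_2 = (14 − 7) − 5 = 2, and the invariant factors of ∂_2 are all 1, so H_1 = Z^2.
  H_2: rank ker ∂_2 − rank ∂_3 = (6 − 5) − 1 = 0, and the invariant factors of ∂_3 are all 1, so H_2 = 0.
  H_3: rank ker ∂_3 − rank ∂_4 = (1 − 1) − 0 = 0, and there is no ∂_4, so H_3 = 0.

Hence the Betti numbers are b_0 = 1, b_1 = 2, b_2 = 0, b_3 = 0.

b_0 = 1, b_1 = 2, b_2 = 0, b_3 = 0.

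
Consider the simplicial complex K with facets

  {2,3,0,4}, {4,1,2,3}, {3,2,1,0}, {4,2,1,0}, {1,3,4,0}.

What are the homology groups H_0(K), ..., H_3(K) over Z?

H_0 = Z,  H_1 = 0,  H_2 = 0,  H_3 = Z.

Take the total order 0 < 1 < 2 < 3 < 4 on the vertex set. Then K (dimension 3) consists of the simplices:

  0-simplices (5): [0], [1], [2], [3], [4]
  1-simplices (10): [0,1], [0,2], [0,3], [0,4], [1,2], [1,3], [1,4], [2,3], [2,4], [3,4]
  2-simplices (10): [0,1,2], [0,1,3], [0,1,4], [0,2,3], [0,2,4], [0,3,4], [1,2,3], [1,2,4], [1,3,4], [2,3,4]
  3-simplices (5): [0,1,2,3], [0,1,2,4], [0,1,3,4], [0,2,3,4], [1,2,3,4]

so the chain groups are C_0 ≅ Z^5, C_1 ≅ Z^10, C_2 ≅ Z^10, C_3 ≅ Z^5.

The boundary map ∂_1: C_1 → C_0 sends each edge [p,q] (with p < q) to q − p.
The resulting 5×10 matrix has rank 4, and its Smith normal form has invariant factors (1,1,1,1).

Boundary ∂_2: C_2 → C_1 sends each 2-simplex [p,q,r] to [q,r] − [p,r] + [p,q]. For instance
  ∂[0,1,4] = [1,4] − [0,4] + [0,1],
  ∂[0,2,4] = [2,4] − [0,4] + [0,2].
The resulting 10×10 matrix has rank 6, and its Smith normal form has invariant factors (1,1,1,1,1,1).

Boundary ∂_3: C_3 → C_2 sends each 3-simplex σ to the alternating sum Σ_i (−1)^i (σ with its i-th vertex removed). For instance
  ∂[0,2,3,4] = [2,3,4] − [0,3,4] + [0,2,4] − [0,2,3],
  ∂[0,1,2,3] = [1,2,3] − [0,2,3] + [0,1,3] − [0,1,2].
The resulting 10×5 matrix has rank 4, and its Smith normal form has invariant factors (1,1,1,1).

Now H_k = ker ∂_k / im ∂_{k+1}, so:

  H_0: rank C_0 − rank ∂_1 = 5 − 4 = 1, and the invariant factors of ∂_1 are all 1, so H_0 ≅ Z.
  H_1: rank ker ∂_1 − rank ∂_2 = (10 − 4) − 6 = 0, and the invariant factors of ∂_2 are all 1, so H_1 ≅ 0.
  H_2: rank ker ∂_2 − rank ∂_3 = (10 − 6) − 4 = 0, and the invariant factors of ∂_3 are all 1, so H_2 ≅ 0.
  H_3: rank ker ∂_3 − rank ∂_4 = (5 − 4) − 0 = 1, and there is no ∂_4, so H_3 ≅ Z.

(K is a triangulation of the 3-sphere S^3.)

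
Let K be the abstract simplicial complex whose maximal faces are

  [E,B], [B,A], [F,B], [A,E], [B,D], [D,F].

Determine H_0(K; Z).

H_0 = Z.

Take the total order A < B < D < E < F on the vertex set. Then K (dimension 1) consists of the simplices:

  0-simplices (5): A, B, D, E, F
  1-simplices (6): AB, AE, BD, BE, BF, DF

Hence C_0 ≅ Z^5, C_1 ≅ Z^6.

The boundary map ∂_1: C_1 → C_0 maps an edge to its endpoints' difference, ∂[p,q] = q − p. For instance
  ∂BE = E − B.
The resulting 5×6 matrix has rank 4, and its Smith normal form has invariant factors (1,1,1,1).

Computing H_k = (kernel of ∂_k) / (image of ∂_{k+1}):

  H_0: rank C_0 − rank ∂_1 = 5 − 4 = 1, and the invariant factors of ∂_1 are all 1, so H_0 ≅ Z.

(K is a triangulation of a wedge of 2 circles.)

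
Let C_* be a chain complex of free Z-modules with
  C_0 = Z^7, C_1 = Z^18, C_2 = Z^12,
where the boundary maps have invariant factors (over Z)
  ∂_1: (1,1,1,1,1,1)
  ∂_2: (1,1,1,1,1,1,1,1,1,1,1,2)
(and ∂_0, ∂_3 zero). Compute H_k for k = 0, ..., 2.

H_0: b_0 = 7 − 0 − 6 = 1; torsion from ∂_1 factors > 1: none. So H_0 = Z.
H_1: b_1 = 18 − 6 − 12 = 0; torsion from ∂_2 factors > 1: [2]. So H_1 = Z/2.
H_2: b_2 = 12 − 12 − 0 = 0; torsion from ∂_3 factors > 1: none. So H_2 = 0.

H_0 = Z,  H_1 = Z/2,  H_2 = 0.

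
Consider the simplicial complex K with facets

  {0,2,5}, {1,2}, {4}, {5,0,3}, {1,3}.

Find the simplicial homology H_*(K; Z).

We work with the vertex ordering 0 < 1 < 2 < 3 < 4 < 5. The simplices of K, each written with vertices in increasing order, are:

  0-simplices (6): [0], [1], [2], [3], [4], [5]
  1-simplices (7): [0,2], [0,3], [0,5], [1,2], [1,3], [2,5], [3,5]
  2-simplices (2): [0,2,5], [0,3,5]

so the chain groups are C_0 ≅ Z^6, C_1 ≅ Z^7, C_2 ≅ Z^2.

The boundary map ∂_1: C_1 → C_0 maps an edge to its endpoints' difference, ∂[p,q] = q − p. For instance
  ∂[3,5] = [5] − [3].
As a 6×7 matrix over Z this has rank 4, with invariant factors (1,1,1,1).

Boundary ∂_2: C_2 → C_1 acts by ∂[p,q,r] = [q,r] − [p,r] + [p,q]. For instance
  ∂[0,3,5] = [3,5] − [0,5] + [0,3],
  ∂[0,2,5] = [2,5] − [0,5] + [0,2].
As a 7×2 matrix over Z this has rank 2, with invariant factors (1,1).

Reading off H_k = ker ∂_k / im ∂_{k+1}:

  H_0: rank C_0 − rank ∂_1 = 6 − 4 = 2, and the invariant factors of ∂_1 are all 1, so H_0 ≅ Z^2.
  H_1: rank ker ∂_1 − rank ∂_2 = (7 − 4) − 2 = 1, and the invariant factors of ∂_2 are all 1, so H_1 ≅ Z.
  H_2: rank ker ∂_2 − rank ∂_3 = (2 − 2) − 0 = 0, and there is no ∂_3, so H_2 ≅ 0.

H_0 ≅ Z^2,  H_1 ≅ Z,  H_2 = 0.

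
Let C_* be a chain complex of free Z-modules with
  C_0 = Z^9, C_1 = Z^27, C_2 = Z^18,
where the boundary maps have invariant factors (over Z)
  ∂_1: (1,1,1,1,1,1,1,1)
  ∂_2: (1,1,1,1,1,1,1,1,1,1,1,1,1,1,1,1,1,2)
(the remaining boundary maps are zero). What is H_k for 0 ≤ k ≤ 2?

H_0: b_0 = 9 − 0 − 8 = 1; torsion from ∂_1 factors > 1: none. So H_0 = Z.
H_1: b_1 = 27 − 8 − 18 = 1; torsion from ∂_2 factors > 1: [2]. So H_1 = Z ⊕ Z_2.
H_2: b_2 = 18 − 18 − 0 = 0; torsion from ∂_3 factors > 1: none. So H_2 = 0.

H_0 = Z,  H_1 = Z ⊕ Z_2,  H_2 = 0.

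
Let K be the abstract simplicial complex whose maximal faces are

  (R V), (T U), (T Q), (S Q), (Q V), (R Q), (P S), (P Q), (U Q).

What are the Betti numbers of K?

b_0 = 1, b_1 = 3.

We work with the vertex ordering P < Q < R < S < T < U < V. The simplices of K, each written with vertices in increasing order, are:

  0-simplices (7): P, Q, R, S, T, U, V
  1-simplices (9): PQ, PS, QR, QS, QT, QU, QV, RV, TU

Hence C_0 ≅ Z^7, C_1 ≅ Z^9.

∂_1: C_1 → C_0 sends each edge [p,q] (with p < q) to q − p.
As a 7×9 matrix over Z this has rank 6, with invariant factors (1,1,1,1,1,1).

From H_k ≅ ker(∂_k) / im(∂_{k+1}) we obtain:

  H_0: rank C_0 − rank ∂_1 = 7 − 6 = 1, and the invariant factors of ∂_1 are all 1, so H_0 = Z.
  H_1: rank ker ∂_1 − rank ∂_2 = (9 − 6) − 0 = 3, and there is no ∂_2, so H_1 = Z^3.

As a check, the Euler characteristic is 7 − 9 = -2, which agrees with 1 − 3 = -2.
(K is a triangulation of a wedge of 3 circles.)

Hence the Betti numbers are b_0 = 1, b_1 = 3.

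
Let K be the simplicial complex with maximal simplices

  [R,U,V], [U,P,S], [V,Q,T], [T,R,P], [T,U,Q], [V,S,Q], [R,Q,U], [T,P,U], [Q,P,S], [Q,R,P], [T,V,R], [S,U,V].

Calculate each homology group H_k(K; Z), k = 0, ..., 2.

H_0 ≅ Z,  H_1 ≅ Z/2,  H_2 = 0.

We work with the vertex ordering P < Q < R < S < T < U < V. The simplices of K, each written with vertices in increasing order, are:

  0-simplices (7): P, Q, R, S, T, U, V
  1-simplices (18): PQ, PR, PS, PT, PU, QR, QS, QT, QU, QV, RT, RU, RV, SU, SV, TU, TV, UV
  2-simplices (12): PQR, PQS, PRT, PSU, PTU, QRU, QSV, QTU, QTV, RTV, RUV, SUV

Hence C_0 ≅ Z^7, C_1 ≅ Z^18, C_2 ≅ Z^12.

Boundary ∂_1: C_1 → C_0 maps an edge to its endpoints' difference, ∂[p,q] = q − p.
The resulting 7×18 matrix has rank 6, and its Smith normal form has invariant factors (1,1,1,1,1,1).

Boundary ∂_2: C_2 → C_1 maps a triangle to the signed sum of its edges. For instance
  ∂PQS = QS − PS + PQ,
  ∂PSU = SU − PU + PS.
The resulting 18×12 matrix has rank 12, and its Smith normal form has invariant factors (1,1,1,1,1,1,1,1,1,1,1,2).

Reading off H_k = ker ∂_k / im ∂_{k+1}:

  H_0: rank C_0 − rank ∂_1 = 7 − 6 = 1, and the invariant factors of ∂_1 are all 1, so H_0 = Z.
  H_1: rank ker ∂_1 − rank ∂_2 = (18 − 6) − 12 = 0, and ∂_2 has invariant factor 2 > 1, so H_1 = Z/2.
  H_2: rank ker ∂_2 − rank ∂_3 = (12 − 12) − 0 = 0, and there is no ∂_3, so H_2 = 0.

As a check, the Euler characteristic is 7 − 18 + 12 = 1, which agrees with 1 − 0 + 0 = 1.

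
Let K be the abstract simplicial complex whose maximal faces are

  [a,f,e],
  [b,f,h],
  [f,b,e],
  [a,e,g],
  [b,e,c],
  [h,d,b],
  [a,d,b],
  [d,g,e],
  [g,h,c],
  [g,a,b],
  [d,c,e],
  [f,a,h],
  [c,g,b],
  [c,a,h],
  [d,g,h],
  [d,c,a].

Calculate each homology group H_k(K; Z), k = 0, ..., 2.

H_0 ≅ Z,  H_1 ≅ Z^2,  H_2 ≅ Z.

Fix the vertex order a < b < c < d < e < f < g < h and write every simplex with vertices in increasing order. Then dim K = 2 and the simplices of K are:

  0-simplices (8): a, b, c, d, e, f, g, h
  1-simplices (24): ab, ac, ad, ae, af, ag, ah, bc, bd, be, bf, bg, bh, cd, ce, cg, ch, de, dg, dh, ef, eg, fh, gh
  2-simplices (16): abd, abg, acd, ach, aef, aeg, afh, bce, bcg, bdh, bef, bfh, cde, cgh, deg, dgh

Hence C_0 ≅ Z^8, C_1 ≅ Z^24, C_2 ≅ Z^16.

The boundary map ∂_1: C_1 → C_0 sends each edge [p,q] (with p < q) to q − p.
The resulting 8×24 matrix has rank 7, and its Smith normal form has invariant factors (1,1,1,1,1,1,1).

Boundary ∂_2: C_2 → C_1 sends each 2-simplex [p,q,r] to [q,r] − [p,r] + [p,q]. For instance
  ∂bcg = cg − bg + bc,
  ∂acd = cd − ad + ac.
The 24×16 boundary matrix has rank 15 and Smith normal form diag(1,1,1,1,1,1,1,1,1,1,1,1,1,1,1).

Now H_k = ker ∂_k / im ∂_{k+1}, so:

  H_0: rank C_0 − rank ∂_1 = 8 − 7 = 1, and the invariant factors of ∂_1 are all 1, so H_0 ≅ Z.
  H_1: rank ker ∂_1 − rank ∂_2 = (24 − 7) − 15 = 2, and the invariant factors of ∂_2 are all 1, so H_1 ≅ Z^2.
  H_2: rank ker ∂_2 − rank ∂_3 = (16 − 15) − 0 = 1, and there is no ∂_3, so H_2 ≅ Z.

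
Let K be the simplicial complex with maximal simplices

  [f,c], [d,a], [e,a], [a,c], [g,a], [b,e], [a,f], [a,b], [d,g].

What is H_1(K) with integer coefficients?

H_1 = Z^3.

Fix the vertex order a < b < c < d < e < f < g and write every simplex with vertices in increasing order. Then dim K = 1 and the simplices of K are:

  0-simplices (7): a, b, c, d, e, f, g
  1-simplices (9): ab, ac, ad, ae, af, ag, be, cf, dg

giving chain groups C_0 ≅ Z^7, C_1 ≅ Z^9.

∂_1: C_1 → C_0 sends each edge [p,q] (with p < q) to q − p.
As a 7×9 matrix over Z this has rank 6, with invariant factors (1,1,1,1,1,1).

Computing H_k = (kernel of ∂_k) / (image of ∂_{k+1}):

  H_1: rank ker ∂_1 − rank ∂_2 = (9 − 6) − 0 = 3, and there is no ∂_2, so H_1 = Z^3.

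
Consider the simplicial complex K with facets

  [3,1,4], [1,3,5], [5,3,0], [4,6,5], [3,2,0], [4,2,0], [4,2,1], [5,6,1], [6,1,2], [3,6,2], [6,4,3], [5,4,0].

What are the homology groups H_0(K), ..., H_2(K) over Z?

Fix the vertex order 0 < 1 < 2 < 3 < 4 < 5 < 6 and write every simplex with vertices in increasing order. Then dim K = 2 and the simplices of K are:

  0-simplices (7): [0], [1], [2], [3], [4], [5], [6]
  1-simplices (18): [0,2], [0,3], [0,4], [0,5], [1,2], [1,3], [1,4], [1,5], [1,6], [2,3], [2,4], [2,6], [3,4], [3,5], [3,6], [4,5], [4,6], [5,6]
  2-simplices (12): [0,2,3], [0,2,4], [0,3,5], [0,4,5], [1,2,4], [1,2,6], [1,3,4], [1,3,5], [1,5,6], [2,3,6], [3,4,6], [4,5,6]

giving chain groups C_0 ≅ Z^7, C_1 ≅ Z^18, C_2 ≅ Z^12.

Boundary ∂_1: C_1 → C_0 is given by ∂[p,q] = [q] − [p]. For instance
  ∂[3,4] = [4] − [3].
This gives a 7×18 integer matrix of rank 6; reducing to Smith normal form yields diagonal entries (1,1,1,1,1,1).

∂_2: C_2 → C_1 acts by ∂[p,q,r] = [q,r] − [p,r] + [p,q]. For instance
  ∂[0,2,4] = [2,4] − [0,4] + [0,2],
  ∂[1,3,4] = [3,4] − [1,4] + [1,3].
As a 18×12 matrix over Z this has rank 12, with invariant factors (1,1,1,1,1,1,1,1,1,1,1,2).

Reading off H_k = ker ∂_k / im ∂_{k+1}:

  H_0: rank C_0 − rank ∂_1 = 7 − 6 = 1, and the invariant factors of ∂_1 are all 1, so H_0 ≅ Z.
  H_1: rank ker ∂_1 − rank ∂_2 = (18 − 6) − 12 = 0, and ∂_2 has invariant factor 2 > 1, so H_1 ≅ Z/2Z.
  H_2: rank ker ∂_2 − rank ∂_3 = (12 − 12) − 0 = 0, and there is no ∂_3, so H_2 ≅ 0.

H_0 ≅ Z,  H_1 ≅ Z/2Z,  H_2 = 0.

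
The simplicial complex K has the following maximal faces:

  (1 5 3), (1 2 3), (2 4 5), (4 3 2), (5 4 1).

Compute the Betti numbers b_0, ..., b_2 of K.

We work with the vertex ordering 1 < 2 < 3 < 4 < 5. The simplices of K, each written with vertices in increasing order, are:

  0-simplices (5): [1], [2], [3], [4], [5]
  1-simplices (10): [1,2], [1,3], [1,4], [1,5], [2,3], [2,4], [2,5], [3,4], [3,5], [4,5]
  2-simplices (5): [1,2,3], [1,3,5], [1,4,5], [2,3,4], [2,4,5]

Hence C_0 ≅ Z^5, C_1 ≅ Z^10, C_2 ≅ Z^5.

The boundary map ∂_1: C_1 → C_0 is given by ∂[p,q] = [q] − [p].
This gives a 5×10 integer matrix of rank 4; reducing to Smith normal form yields diagonal entries (1,1,1,1).

The boundary map ∂_2: C_2 → C_1 maps a triangle to the signed sum of its edges. For instance
  ∂[2,3,4] = [3,4] − [2,4] + [2,3],
  ∂[1,4,5] = [4,5] − [1,5] + [1,4].
The 10×5 boundary matrix has rank 5 and Smith normal form diag(1,1,1,1,1).

Now H_k = ker ∂_k / im ∂_{k+1}, so:

  H_0: rank C_0 − rank ∂_1 = 5 − 4 = 1, and the invariant factors of ∂_1 are all 1, so H_0 ≅ Z.
  H_1: rank ker ∂_1 − rank ∂_2 = (10 − 4) − 5 = 1, and the invariant factors of ∂_2 are all 1, so H_1 ≅ Z.
  H_2: rank ker ∂_2 − rank ∂_3 = (5 − 5) − 0 = 0, and there is no ∂_3, so H_2 ≅ 0.

Hence the Betti numbers are b_0 = 1, b_1 = 1, b_2 = 0.

b_0 = 1, b_1 = 1, b_2 = 0.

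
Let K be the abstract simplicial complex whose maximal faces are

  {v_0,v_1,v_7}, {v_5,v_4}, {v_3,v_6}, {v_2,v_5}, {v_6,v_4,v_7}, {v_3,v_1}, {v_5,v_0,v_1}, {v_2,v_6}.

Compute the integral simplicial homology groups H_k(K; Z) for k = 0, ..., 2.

Take the total order v_0 < v_1 < v_2 < v_3 < v_4 < v_5 < v_6 < v_7 on the vertex set. Then K (dimension 2) consists of the simplices:

  0-simplices (8): [v_0], [v_1], [v_2], [v_3], [v_4], [v_5], [v_6], [v_7]
  1-simplices (13): [v_0,v_1], [v_0,v_5], [v_0,v_7], [v_1,v_3], [v_1,v_5], [v_1,v_7], [v_2,v_5], [v_2,v_6], [v_3,v_6], [v_4,v_5], [v_4,v_6], [v_4,v_7], [v_6,v_7]
  2-simplices (3): [v_0,v_1,v_5], [v_0,v_1,v_7], [v_4,v_6,v_7]

so the chain groups are C_0 ≅ Z^8, C_1 ≅ Z^13, C_2 ≅ Z^3.

∂_1: C_1 → C_0 sends each edge [p,q] (with p < q) to q − p.
The resulting 8×13 matrix has rank 7, and its Smith normal form has invariant factors (1,1,1,1,1,1,1).

∂_2: C_2 → C_1 acts by ∂[p,q,r] = [q,r] − [p,r] + [p,q]. For instance
  ∂[v_0,v_1,v_7] = [v_1,v_7] − [v_0,v_7] + [v_0,v_1],
  ∂[v_0,v_1,v_5] = [v_1,v_5] − [v_0,v_5] + [v_0,v_1].
This gives a 13×3 integer matrix of rank 3; reducing to Smith normal form yields diagonal entries (1,1,1).

Now H_k = ker ∂_k / im ∂_{k+1}, so:

  H_0: rank C_0 − rank ∂_1 = 8 − 7 = 1, and the invariant factors of ∂_1 are all 1, so H_0 = Z.
  H_1: rank ker ∂_1 − rank ∂_2 = (13 − 7) − 3 = 3, and the invariant factors of ∂_2 are all 1, so H_1 = Z^3.
  H_2: rank ker ∂_2 − rank ∂_3 = (3 − 3) − 0 = 0, and there is no ∂_3, so H_2 = 0.

H_0 ≅ Z,  H_1 ≅ Z^3,  H_2 = 0.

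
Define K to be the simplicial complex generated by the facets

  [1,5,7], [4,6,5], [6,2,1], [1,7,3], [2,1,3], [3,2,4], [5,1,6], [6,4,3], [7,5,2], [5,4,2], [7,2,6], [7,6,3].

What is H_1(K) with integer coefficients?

Fix the vertex order 1 < 2 < 3 < 4 < 5 < 6 < 7 and write every simplex with vertices in increasing order. Then dim K = 2 and the simplices of K are:

  0-simplices (7): [1], [2], [3], [4], [5], [6], [7]
  1-simplices (18): [1,2], [1,3], [1,5], [1,6], [1,7], [2,3], [2,4], [2,5], [2,6], [2,7], [3,4], [3,6], [3,7], [4,5], [4,6], [5,6], [5,7], [6,7]
  2-simplices (12): [1,2,3], [1,2,6], [1,3,7], [1,5,6], [1,5,7], [2,3,4], [2,4,5], [2,5,7], [2,6,7], [3,4,6], [3,6,7], [4,5,6]

so the chain groups are C_0 ≅ Z^7, C_1 ≅ Z^18, C_2 ≅ Z^12.

Boundary ∂_1: C_1 → C_0 maps an edge to its endpoints' difference, ∂[p,q] = q − p. For instance
  ∂[5,6] = [6] − [5].
This gives a 7×18 integer matrix of rank 6; reducing to Smith normal form yields diagonal entries (1,1,1,1,1,1).

The boundary map ∂_2: C_2 → C_1 maps a triangle to the signed sum of its edges. For instance
  ∂[3,4,6] = [4,6] − [3,6] + [3,4],
  ∂[1,3,7] = [3,7] − [1,7] + [1,3].
As a 18×12 matrix over Z this has rank 12, with invariant factors (1,1,1,1,1,1,1,1,1,1,1,2).

Now H_k = ker ∂_k / im ∂_{k+1}, so:

  H_1: rank ker ∂_1 − rank ∂_2 = (18 − 6) − 12 = 0, and ∂_2 has invariant factor 2 > 1, so H_1 ≅ Z/2.

H_1 = Z/2.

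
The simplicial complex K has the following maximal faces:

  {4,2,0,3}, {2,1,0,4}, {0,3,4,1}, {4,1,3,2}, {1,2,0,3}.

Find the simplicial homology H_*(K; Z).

H_0 ≅ Z,  H_1 = 0,  H_2 = 0,  H_3 ≅ Z.

Fix the vertex order 0 < 1 < 2 < 3 < 4 and write every simplex with vertices in increasing order. Then dim K = 3 and the simplices of K are:

  0-simplices (5): [0], [1], [2], [3], [4]
  1-simplices (10): [0,1], [0,2], [0,3], [0,4], [1,2], [1,3], [1,4], [2,3], [2,4], [3,4]
  2-simplices (10): [0,1,2], [0,1,3], [0,1,4], [0,2,3], [0,2,4], [0,3,4], [1,2,3], [1,2,4], [1,3,4], [2,3,4]
  3-simplices (5): [0,1,2,3], [0,1,2,4], [0,1,3,4], [0,2,3,4], [1,2,3,4]

so the chain groups are C_0 ≅ Z^5, C_1 ≅ Z^10, C_2 ≅ Z^10, C_3 ≅ Z^5.

∂_1: C_1 → C_0 maps an edge to its endpoints' difference, ∂[p,q] = q − p.
The 5×10 boundary matrix has rank 4 and Smith normal form diag(1,1,1,1).

The boundary map ∂_2: C_2 → C_1 acts by ∂[p,q,r] = [q,r] − [p,r] + [p,q]. For instance
  ∂[0,3,4] = [3,4] − [0,4] + [0,3],
  ∂[0,1,4] = [1,4] − [0,4] + [0,1].
The 10×10 boundary matrix has rank 6 and Smith normal form diag(1,1,1,1,1,1).

Boundary ∂_3: C_3 → C_2 sends each 3-simplex σ to the alternating sum Σ_i (−1)^i (σ with its i-th vertex removed). For instance
  ∂[1,2,3,4] = [2,3,4] − [1,3,4] + [1,2,4] − [1,2,3],
  ∂[0,2,3,4] = [2,3,4] − [0,3,4] + [0,2,4] − [0,2,3].
This gives a 10×5 integer matrix of rank 4; reducing to Smith normal form yields diagonal entries (1,1,1,1).

From H_k ≅ ker(∂_k) / im(∂_{k+1}) we obtain:

  H_0: rank C_0 − rank ∂_1 = 5 − 4 = 1, and the invariant factors of ∂_1 are all 1, so H_0 ≅ Z.
  H_1: rank ker ∂_1 − rank ∂_2 = (10 − 4) − 6 = 0, and the invariant factors of ∂_2 are all 1, so H_1 ≅ 0.
  H_2: rank ker ∂_2 − rank ∂_3 = (10 − 6) − 4 = 0, and the invariant factors of ∂_3 are all 1, so H_2 ≅ 0.
  H_3: rank ker ∂_3 − rank ∂_4 = (5 − 4) − 0 = 1, and there is no ∂_4, so H_3 ≅ Z.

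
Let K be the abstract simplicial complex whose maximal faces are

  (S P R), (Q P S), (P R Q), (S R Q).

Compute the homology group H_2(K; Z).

Take the total order P < Q < R < S on the vertex set. Then K (dimension 2) consists of the simplices:

  0-simplices (4): P, Q, R, S
  1-simplices (6): PQ, PR, PS, QR, QS, RS
  2-simplices (4): PQR, PQS, PRS, QRS

so the chain groups are C_0 ≅ Z^4, C_1 ≅ Z^6, C_2 ≅ Z^4.

The boundary map ∂_1: C_1 → C_0 maps an edge to its endpoints' difference, ∂[p,q] = q − p. For instance
  ∂PQ = Q − P.
The 4×6 boundary matrix has rank 3 and Smith normal form diag(1,1,1).

The boundary map ∂_2: C_2 → C_1 maps a triangle to the signed sum of its edges. For instance
  ∂QRS = RS − QS + QR,
  ∂PRS = RS − PS + PR.
The resulting 6×4 matrix has rank 3, and its Smith normal form has invariant factors (1,1,1).

From H_k ≅ ker(∂_k) / im(∂_{k+1}) we obtain:

  H_2: rank ker ∂_2 − rank ∂_3 = (4 − 3) − 0 = 1, and there is no ∂_3, so H_2 = Z.

H_2 ≅ Z.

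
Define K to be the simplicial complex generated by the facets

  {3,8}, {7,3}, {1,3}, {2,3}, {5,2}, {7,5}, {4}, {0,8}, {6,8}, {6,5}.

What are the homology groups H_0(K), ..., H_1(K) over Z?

Order the vertices as 0 < 1 < 2 < 3 < 4 < 5 < 6 < 7 < 8. Listing each simplex with vertices in this order, K has dimension 1 with simplices:

  0-simplices (9): [0], [1], [2], [3], [4], [5], [6], [7], [8]
  1-simplices (9): [0,8], [1,3], [2,3], [2,5], [3,7], [3,8], [5,6], [5,7], [6,8]

Hence C_0 ≅ Z^9, C_1 ≅ Z^9.

∂_1: C_1 → C_0 sends each edge [p,q] (with p < q) to q − p.
As a 9×9 matrix over Z this has rank 7, with invariant factors (1,1,1,1,1,1,1).

Now H_k = ker ∂_k / im ∂_{k+1}, so:

  H_0: rank C_0 − rank ∂_1 = 9 − 7 = 2, and the invariant factors of ∂_1 are all 1, so H_0 ≅ Z^2.
  H_1: rank ker ∂_1 − rank ∂_2 = (9 − 7) − 0 = 2, and there is no ∂_2, so H_1 ≅ Z^2.

H_0 ≅ Z^2,  H_1 ≅ Z^2.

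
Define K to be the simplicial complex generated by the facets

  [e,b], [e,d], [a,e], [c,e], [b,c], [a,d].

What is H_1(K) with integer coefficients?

H_1 = Z^2.

K has 5 vertices, 6 edges.
rank ∂_1 = 4, rank ∂_2 = 0 ⇒ b_1 = 6 − 4 − 0 = 2. So H_1 ≅ Z^2.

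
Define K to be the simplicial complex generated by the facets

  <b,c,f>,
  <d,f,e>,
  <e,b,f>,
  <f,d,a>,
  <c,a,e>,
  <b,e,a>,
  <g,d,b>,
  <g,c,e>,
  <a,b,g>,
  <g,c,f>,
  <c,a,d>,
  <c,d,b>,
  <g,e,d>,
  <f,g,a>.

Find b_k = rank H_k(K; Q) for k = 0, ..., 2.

b_0 = 1, b_1 = 2, b_2 = 1.

K has 7 vertices, 21 edges, 14 triangles.
rank ∂_0 = 0, rank ∂_1 = 6 ⇒ b_0 = 7 − 0 − 6 = 1; all invariant factors of ∂_1 are 1 so no torsion. So H_0 = Z.
rank ∂_1 = 6, rank ∂_2 = 13 ⇒ b_1 = 21 − 6 − 13 = 2; all invariant factors of ∂_2 are 1 so no torsion. So H_1 = Z^2.
rank ∂_2 = 13, rank ∂_3 = 0 ⇒ b_2 = 14 − 13 − 0 = 1. So H_2 = Z.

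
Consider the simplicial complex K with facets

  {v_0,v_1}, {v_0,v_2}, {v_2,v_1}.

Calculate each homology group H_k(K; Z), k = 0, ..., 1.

H_0 = Z,  H_1 = Z.

Order the vertices as v_0 < v_1 < v_2. Listing each simplex with vertices in this order, K has dimension 1 with simplices:

  0-simplices (3): [v_0], [v_1], [v_2]
  1-simplices (3): [v_0,v_1], [v_0,v_2], [v_1,v_2]

Hence C_0 ≅ Z^3, C_1 ≅ Z^3.

Boundary ∂_1: C_1 → C_0 is given by ∂[p,q] = [q] − [p].
This gives a 3×3 integer matrix of rank 2; reducing to Smith normal form yields diagonal entries (1,1).

From H_k ≅ ker(∂_k) / im(∂_{k+1}) we obtain:

  H_0: rank C_0 − rank ∂_1 = 3 − 2 = 1, and the invariant factors of ∂_1 are all 1, so H_0 ≅ Z.
  H_1: rank ker ∂_1 − rank ∂_2 = (3 − 2) − 0 = 1, and there is no ∂_2, so H_1 ≅ Z.

As a check, the Euler characteristic is 3 − 3 = 0, which agrees with 1 − 1 = 0.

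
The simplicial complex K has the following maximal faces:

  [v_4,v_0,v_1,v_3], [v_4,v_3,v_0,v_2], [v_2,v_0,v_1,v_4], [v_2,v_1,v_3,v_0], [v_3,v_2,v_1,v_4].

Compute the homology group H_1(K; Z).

Fix the vertex order v_0 < v_1 < v_2 < v_3 < v_4 and write every simplex with vertices in increasing order. Then dim K = 3 and the simplices of K are:

  0-simplices (5): [v_0], [v_1], [v_2], [v_3], [v_4]
  1-simplices (10): [v_0,v_1], [v_0,v_2], [v_0,v_3], [v_0,v_4], [v_1,v_2], [v_1,v_3], [v_1,v_4], [v_2,v_3], [v_2,v_4], [v_3,v_4]
  2-simplices (10): [v_0,v_1,v_2], [v_0,v_1,v_3], [v_0,v_1,v_4], [v_0,v_2,v_3], [v_0,v_2,v_4], [v_0,v_3,v_4], [v_1,v_2,v_3], [v_1,v_2,v_4], [v_1,v_3,v_4], [v_2,v_3,v_4]
  3-simplices (5): [v_0,v_1,v_2,v_3], [v_0,v_1,v_2,v_4], [v_0,v_1,v_3,v_4], [v_0,v_2,v_3,v_4], [v_1,v_2,v_3,v_4]

giving chain groups C_0 ≅ Z^5, C_1 ≅ Z^10, C_2 ≅ Z^10, C_3 ≅ Z^5.

The boundary map ∂_1: C_1 → C_0 is given by ∂[p,q] = [q] − [p]. For instance
  ∂[v_1,v_3] = [v_3] − [v_1].
The resulting 5×10 matrix has rank 4, and its Smith normal form has invariant factors (1,1,1,1).

The boundary map ∂_2: C_2 → C_1 maps a triangle to the signed sum of its edges. For instance
  ∂[v_2,v_3,v_4] = [v_3,v_4] − [v_2,v_4] + [v_2,v_3],
  ∂[v_0,v_1,v_2] = [v_1,v_2] − [v_0,v_2] + [v_0,v_1].
As a 10×10 matrix over Z this has rank 6, with invariant factors (1,1,1,1,1,1).

The boundary map ∂_3: C_3 → C_2 sends each 3-simplex σ to the alternating sum Σ_i (−1)^i (σ with its i-th vertex removed). For instance
  ∂[v_0,v_1,v_3,v_4] = [v_1,v_3,v_4] − [v_0,v_3,v_4] + [v_0,v_1,v_4] − [v_0,v_1,v_3],
  ∂[v_0,v_2,v_3,v_4] = [v_2,v_3,v_4] − [v_0,v_3,v_4] + [v_0,v_2,v_4] − [v_0,v_2,v_3].
This gives a 10×5 integer matrix of rank 4; reducing to Smith normal form yields diagonal entries (1,1,1,1).

Now H_k = ker ∂_k / im ∂_{k+1}, so:

  H_1: rank ker ∂_1 − rank ∂_2 = (10 − 4) − 6 = 0, and the invariant factors of ∂_2 are all 1, so H_1 ≅ 0.

H_1 ≅ 0.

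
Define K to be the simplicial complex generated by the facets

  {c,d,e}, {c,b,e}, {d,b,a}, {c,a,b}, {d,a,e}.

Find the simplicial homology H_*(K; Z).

H_0 = Z,  H_1 = Z,  H_2 = 0.

Order the vertices as a < b < c < d < e. Listing each simplex with vertices in this order, K has dimension 2 with simplices:

  0-simplices (5): a, b, c, d, e
  1-simplices (10): ab, ac, ad, ae, bc, bd, be, cd, ce, de
  2-simplices (5): abc, abd, ade, bce, cde

Hence C_0 ≅ Z^5, C_1 ≅ Z^10, C_2 ≅ Z^5.

∂_1: C_1 → C_0 sends each edge [p,q] (with p < q) to q − p. For instance
  ∂ab = b − a.
The 5×10 boundary matrix has rank 4 and Smith normal form diag(1,1,1,1).

The boundary map ∂_2: C_2 → C_1 acts by ∂[p,q,r] = [q,r] − [p,r] + [p,q]. For instance
  ∂abd = bd − ad + ab,
  ∂cde = de − ce + cd.
The resulting 10×5 matrix has rank 5, and its Smith normal form has invariant factors (1,1,1,1,1).

From H_k ≅ ker(∂_k) / im(∂_{k+1}) we obtain:

  H_0: rank C_0 − rank ∂_1 = 5 − 4 = 1, and the invariant factors of ∂_1 are all 1, so H_0 ≅ Z.
  H_1: rank ker ∂_1 − rank ∂_2 = (10 − 4) − 5 = 1, and the invariant factors of ∂_2 are all 1, so H_1 ≅ Z.
  H_2: rank ker ∂_2 − rank ∂_3 = (5 − 5) − 0 = 0, and there is no ∂_3, so H_2 ≅ 0.

As a check, the Euler characteristic is 5 − 10 + 5 = 0, which agrees with 1 − 1 + 0 = 0.
(K is a triangulation of the Möbius band.)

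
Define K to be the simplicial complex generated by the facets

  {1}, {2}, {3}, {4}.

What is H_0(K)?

K has 4 vertices.
rank ∂_0 = 0, rank ∂_1 = 0 ⇒ b_0 = 4 − 0 − 0 = 4. So H_0 ≅ Z^4.

H_0 ≅ Z^4.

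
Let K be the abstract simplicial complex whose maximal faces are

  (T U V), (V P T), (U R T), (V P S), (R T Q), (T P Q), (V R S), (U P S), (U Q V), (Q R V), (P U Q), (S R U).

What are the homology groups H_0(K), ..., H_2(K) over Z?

H_0 ≅ Z,  H_1 ≅ Z/2,  H_2 = 0.

K has 7 vertices, 18 edges, 12 triangles.
rank ∂_0 = 0, rank ∂_1 = 6 ⇒ b_0 = 7 − 0 − 6 = 1; all invariant factors of ∂_1 are 1 so no torsion. So H_0 = Z.
rank ∂_1 = 6, rank ∂_2 = 12 ⇒ b_1 = 18 − 6 − 12 = 0; ∂_2 has invariant factor(s) [2] giving torsion. So H_1 = Z/2.
rank ∂_2 = 12, rank ∂_3 = 0 ⇒ b_2 = 12 − 12 − 0 = 0. So H_2 = 0.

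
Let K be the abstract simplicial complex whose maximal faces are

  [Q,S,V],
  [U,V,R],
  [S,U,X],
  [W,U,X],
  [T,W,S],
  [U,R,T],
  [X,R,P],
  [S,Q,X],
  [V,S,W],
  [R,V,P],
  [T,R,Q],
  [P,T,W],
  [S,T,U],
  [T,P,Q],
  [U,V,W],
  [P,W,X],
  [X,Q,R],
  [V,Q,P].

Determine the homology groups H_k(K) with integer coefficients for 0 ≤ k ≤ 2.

H_0 = Z,  H_1 = Z ⊕ Z/2,  H_2 = 0.

Fix the vertex order P < Q < R < S < T < U < V < W < X and write every simplex with vertices in increasing order. Then dim K = 2 and the simplices of K are:

  0-simplices (9): P, Q, R, S, T, U, V, W, X
  1-simplices (27): PQ, PR, PT, PV, PW, PX, QR, QS, QT, QV, QX, RT, RU, RV, RX, ST, SU, SV, SW, SX, TU, TW, UV, UW, UX, VW, WX
  2-simplices (18): PQT, PQV, PRV, PRX, PTW, PWX, QRT, QRX, QSV, QSX, RTU, RUV, STU, STW, SUX, SVW, UVW, UWX

so the chain groups are C_0 ≅ Z^9, C_1 ≅ Z^27, C_2 ≅ Z^18.

Boundary ∂_1: C_1 → C_0 is given by ∂[p,q] = [q] − [p].
As a 9×27 matrix over Z this has rank 8, with invariant factors (1,1,1,1,1,1,1,1).

Boundary ∂_2: C_2 → C_1 sends each 2-simplex [p,q,r] to [q,r] − [p,r] + [p,q]. For instance
  ∂PQV = QV − PV + PQ,
  ∂PWX = WX − PX + PW.
As a 27×18 matrix over Z this has rank 18, with invariant factors (1,1,1,1,1,1,1,1,1,1,1,1,1,1,1,1,1,2).

From H_k ≅ ker(∂_k) / im(∂_{k+1}) we obtain:

  H_0: rank C_0 − rank ∂_1 = 9 − 8 = 1, and the invariant factors of ∂_1 are all 1, so H_0 = Z.
  H_1: rank ker ∂_1 − rank ∂_2 = (27 − 8) − 18 = 1, and ∂_2 has invariant factor 2 > 1, so H_1 = Z ⊕ Z/2.
  H_2: rank ker ∂_2 − rank ∂_3 = (18 − 18) − 0 = 0, and there is no ∂_3, so H_2 = 0.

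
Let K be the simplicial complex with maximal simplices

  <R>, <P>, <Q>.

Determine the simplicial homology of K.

H_0 ≅ Z^3.

Fix the vertex order P < Q < R and write every simplex with vertices in increasing order. Then dim K = 0 and the simplices of K are:

  0-simplices (3): P, Q, R

Hence C_0 ≅ Z^3.

Reading off H_k = ker ∂_k / im ∂_{k+1}:

  H_0: rank C_0 − rank ∂_1 = 3 − 0 = 3, and there is no ∂_1, so H_0 = Z^3.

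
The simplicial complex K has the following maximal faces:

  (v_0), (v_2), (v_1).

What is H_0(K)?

Take the total order v_0 < v_1 < v_2 on the vertex set. Then K (dimension 0) consists of the simplices:

  0-simplices (3): [v_0], [v_1], [v_2]

so the chain groups are C_0 ≅ Z^3.

From H_k ≅ ker(∂_k) / im(∂_{k+1}) we obtain:

  H_0: rank C_0 − rank ∂_1 = 3 − 0 = 3, and there is no ∂_1, so H_0 = Z^3.

H_0 ≅ Z^3.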